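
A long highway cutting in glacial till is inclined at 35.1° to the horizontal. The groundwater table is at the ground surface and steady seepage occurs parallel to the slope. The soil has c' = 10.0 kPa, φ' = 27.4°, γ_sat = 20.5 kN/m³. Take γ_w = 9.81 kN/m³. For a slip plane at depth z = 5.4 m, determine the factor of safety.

With seepage parallel to the slope and the water table at the surface, the effective normal stress on the slip plane uses the buoyant unit weight γ' = γ_sat − γ_w while the driving shear stress uses γ_sat:
FS = [c' + γ' z cos²β tanφ'] / [γ_sat z sinβ cosβ]
γ' = 20.5 − 9.81 = 10.69 kN/m³
Numerator = 10.0 + 10.69·5.4·cos²35.1°·tan27.4° = 10.0 + 10.69·5.4·0.6694·0.5184 = 30.029 kPa
Denominator = 20.5·5.4·sin35.1°·cos35.1° = 20.5·5.4·0.5750·0.8181 = 52.078 kPa
FS = 30.029 / 52.078 = 0.577

FS = 0.58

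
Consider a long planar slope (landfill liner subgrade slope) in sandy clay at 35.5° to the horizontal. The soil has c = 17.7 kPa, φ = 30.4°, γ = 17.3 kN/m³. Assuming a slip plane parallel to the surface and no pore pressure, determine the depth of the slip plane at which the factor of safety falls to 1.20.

z = 5.73 m

Setting FS = 1.20 in FS = [c + γz cos²β tanφ] / [γz sinβ cosβ] and solving for z:
z = c / [γ cosβ (FS·sinβ − cosβ·tanφ)]
  = 17.7 / [17.3·cos35.5°·(1.20·sin35.5° − cos35.5°·tan30.4°)]
  = 17.7 / [17.3·0.8141·(1.20·0.5807 − 0.8141·0.5867)]
  = 17.7 / 3.0873 = 5.733 m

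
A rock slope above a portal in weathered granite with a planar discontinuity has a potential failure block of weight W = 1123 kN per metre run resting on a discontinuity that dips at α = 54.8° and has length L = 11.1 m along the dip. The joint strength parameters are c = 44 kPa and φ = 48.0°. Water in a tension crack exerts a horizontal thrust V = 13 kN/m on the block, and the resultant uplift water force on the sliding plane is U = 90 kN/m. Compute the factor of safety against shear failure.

Resolving the block weight along and normal to the plane and applying the Mohr–Coulomb strength on the joint:
N' = W cosα − U − V sinα = 1123·cos54.8° − 90 − 13·sin54.8° = 546.7 kN/m
Driving force T = W sinα + V cosα = 1123·sin54.8° + 13·cos54.8° = 925.1 kN/m
Resisting force R = c·L + N'·tanφ = 44·11.1 + 546.7·tan48.0° = 488.4 + 607.2 = 1095.6 kN/m
FS = R / T = 1095.6 / 925.1 = 1.184

FS = 1.18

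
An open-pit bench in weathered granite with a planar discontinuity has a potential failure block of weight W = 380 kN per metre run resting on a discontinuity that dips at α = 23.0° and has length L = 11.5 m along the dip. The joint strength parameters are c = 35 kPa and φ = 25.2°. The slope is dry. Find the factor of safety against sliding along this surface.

Resolving the block weight along and normal to the plane and applying the Mohr–Coulomb strength on the joint:
N' = W cosα = 380·cos23.0° = 349.8 kN/m
Driving force T = W sinα = 380·sin23.0° = 148.5 kN/m
Resisting force R = c·L + N'·tanφ = 35·11.5 + 349.8·tan25.2° = 402.5 + 164.6 = 567.1 kN/m
FS = R / T = 567.1 / 148.5 = 3.819

FS = 3.82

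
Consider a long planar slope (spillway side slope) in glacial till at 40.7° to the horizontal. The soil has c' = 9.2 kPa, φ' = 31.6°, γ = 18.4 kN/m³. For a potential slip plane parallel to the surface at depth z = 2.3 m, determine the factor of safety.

For an infinite slope with a slip plane parallel to the surface (no pore pressure): FS = [c' + γz cos²β tanφ'] / [γz sinβ cosβ].
γz = 18.4·2.3 = 42.32 kN/m²
Numerator = 9.2 + 42.32·cos²40.7°·tan31.6° = 9.2 + 42.32·0.5748·0.6152 = 24.164 kPa
Denominator = 42.32·sin40.7°·cos40.7° = 42.32·0.6521·0.7581 = 20.922 kPa
FS = 24.164 / 20.922 = 1.155

FS = 1.15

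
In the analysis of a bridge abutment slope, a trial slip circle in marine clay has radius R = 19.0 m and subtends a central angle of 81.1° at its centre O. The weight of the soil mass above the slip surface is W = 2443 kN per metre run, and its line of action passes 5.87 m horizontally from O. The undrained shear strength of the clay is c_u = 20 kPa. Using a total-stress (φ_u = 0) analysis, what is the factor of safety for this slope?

FS = 0.71

Taking moments about the centre O, the resisting moment is provided by the undrained shear strength acting along the arc:
Arc length L_a = R·θ = 19.0·(81.1°·π/180) = 19.0·1.4155 = 26.89 m
M_R = c_u·L_a·R = 20·26.89·19.0 = 10219.6 kN·m/m
M_D = W·d = 2443·5.87 = 14340.4 kN·m/m
FS = M_R / M_D = 10219.6 / 14340.4 = 0.713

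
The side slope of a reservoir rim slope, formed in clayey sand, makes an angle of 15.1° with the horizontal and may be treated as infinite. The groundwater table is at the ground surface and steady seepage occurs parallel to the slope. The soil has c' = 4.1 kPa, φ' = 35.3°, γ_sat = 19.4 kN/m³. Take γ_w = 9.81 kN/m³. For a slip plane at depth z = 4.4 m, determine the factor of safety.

FS = 1.49

With seepage parallel to the slope and the water table at the surface, the effective normal stress on the slip plane uses the buoyant unit weight γ' = γ_sat − γ_w while the driving shear stress uses γ_sat:
FS = [c' + γ' z cos²β tanφ'] / [γ_sat z sinβ cosβ]
γ' = 19.4 − 9.81 = 9.59 kN/m³
Numerator = 4.1 + 9.59·4.4·cos²15.1°·tan35.3° = 4.1 + 9.59·4.4·0.9321·0.7080 = 31.949 kPa
Denominator = 19.4·4.4·sin15.1°·cos15.1° = 19.4·4.4·0.2605·0.9655 = 21.469 kPa
FS = 31.949 / 21.469 = 1.488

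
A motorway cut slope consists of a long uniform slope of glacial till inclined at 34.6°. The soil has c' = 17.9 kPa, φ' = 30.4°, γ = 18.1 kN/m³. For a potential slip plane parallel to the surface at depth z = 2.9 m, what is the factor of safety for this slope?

FS = 1.58

For an infinite slope with a slip plane parallel to the surface (no pore pressure): FS = [c' + γz cos²β tanφ'] / [γz sinβ cosβ].
γz = 18.1·2.9 = 52.49 kN/m²
Numerator = 17.9 + 52.49·cos²34.6°·tan30.4° = 17.9 + 52.49·0.6776·0.5867 = 38.766 kPa
Denominator = 52.49·sin34.6°·cos34.6° = 52.49·0.5678·0.8231 = 24.534 kPa
FS = 38.766 / 24.534 = 1.580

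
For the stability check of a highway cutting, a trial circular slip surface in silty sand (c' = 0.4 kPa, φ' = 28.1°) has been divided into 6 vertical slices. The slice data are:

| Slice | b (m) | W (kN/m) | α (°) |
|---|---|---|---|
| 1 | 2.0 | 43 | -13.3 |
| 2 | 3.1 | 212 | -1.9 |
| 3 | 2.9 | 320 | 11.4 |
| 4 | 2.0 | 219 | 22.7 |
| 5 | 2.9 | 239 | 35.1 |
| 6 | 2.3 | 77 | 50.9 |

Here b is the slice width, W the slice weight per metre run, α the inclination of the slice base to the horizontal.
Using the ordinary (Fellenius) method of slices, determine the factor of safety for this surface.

Ordinary method of slices: FS = Σ[c'·Δl_i + (W_i cosα_i)·tanφ'] / Σ W_i sinα_i, with Δl_i = b_i / cosα_i.
Slice 1: Δl = 2.0/cos(-13.3°) = 2.055 m; N'_1 = 43·cos(-13.3°) = 41.8; c'Δl = 0.82; W sinα = -9.9
Slice 2: Δl = 3.1/cos(-1.9°) = 3.102 m; N'_2 = 212·cos(-1.9°) = 211.9; c'Δl = 1.24; W sinα = -7.0
Slice 3: Δl = 2.9/cos11.4° = 2.958 m; N'_3 = 320·cos11.4° = 313.7; c'Δl = 1.18; W sinα = 63.3
Slice 4: Δl = 2.0/cos22.7° = 2.168 m; N'_4 = 219·cos22.7° = 202.0; c'Δl = 0.87; W sinα = 84.5
Slice 5: Δl = 2.9/cos35.1° = 3.545 m; N'_5 = 239·cos35.1° = 195.5; c'Δl = 1.42; W sinα = 137.4
Slice 6: Δl = 2.3/cos50.9° = 3.647 m; N'_6 = 77·cos50.9° = 48.6; c'Δl = 1.46; W sinα = 59.8
Σc'Δl = 7.0 kN/m; ΣN' = 1013.6 kN/m; ΣW sinα = 328.0 kN/m
Resisting = 7.0 + 1013.6·tan28.1° = 7.0 + 541.2 = 548.2 kN/m
FS = 548.2 / 328.0 = 1.671

FS = 1.67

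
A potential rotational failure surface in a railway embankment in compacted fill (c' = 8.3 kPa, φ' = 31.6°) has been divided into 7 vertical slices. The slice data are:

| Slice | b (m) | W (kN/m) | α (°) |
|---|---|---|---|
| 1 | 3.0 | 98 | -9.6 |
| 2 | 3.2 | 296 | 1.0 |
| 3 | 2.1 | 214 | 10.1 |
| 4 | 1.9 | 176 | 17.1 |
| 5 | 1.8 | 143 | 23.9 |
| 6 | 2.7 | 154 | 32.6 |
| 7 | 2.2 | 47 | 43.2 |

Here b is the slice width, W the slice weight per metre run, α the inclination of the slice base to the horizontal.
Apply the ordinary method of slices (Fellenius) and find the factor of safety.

FS = 3.22

Ordinary method of slices: FS = Σ[c'·Δl_i + (W_i cosα_i)·tanφ'] / Σ W_i sinα_i, with Δl_i = b_i / cosα_i.
Slice 1: Δl = 3.0/cos(-9.6°) = 3.043 m; N'_1 = 98·cos(-9.6°) = 96.6; c'Δl = 25.25; W sinα = -16.3
Slice 2: Δl = 3.2/cos1.0° = 3.200 m; N'_2 = 296·cos1.0° = 296.0; c'Δl = 26.56; W sinα = 5.2
Slice 3: Δl = 2.1/cos10.1° = 2.133 m; N'_3 = 214·cos10.1° = 210.7; c'Δl = 17.70; W sinα = 37.5
Slice 4: Δl = 1.9/cos17.1° = 1.988 m; N'_4 = 176·cos17.1° = 168.2; c'Δl = 16.50; W sinα = 51.8
Slice 5: Δl = 1.8/cos23.9° = 1.969 m; N'_5 = 143·cos23.9° = 130.7; c'Δl = 16.34; W sinα = 57.9
Slice 6: Δl = 2.7/cos32.6° = 3.205 m; N'_6 = 154·cos32.6° = 129.7; c'Δl = 26.60; W sinα = 83.0
Slice 7: Δl = 2.2/cos43.2° = 3.018 m; N'_7 = 47·cos43.2° = 34.3; c'Δl = 25.05; W sinα = 32.2
Σc'Δl = 154.0 kN/m; ΣN' = 1066.2 kN/m; ΣW sinα = 251.2 kN/m
Resisting = 154.0 + 1066.2·tan31.6° = 154.0 + 655.9 = 810.0 kN/m
FS = 810.0 / 251.2 = 3.225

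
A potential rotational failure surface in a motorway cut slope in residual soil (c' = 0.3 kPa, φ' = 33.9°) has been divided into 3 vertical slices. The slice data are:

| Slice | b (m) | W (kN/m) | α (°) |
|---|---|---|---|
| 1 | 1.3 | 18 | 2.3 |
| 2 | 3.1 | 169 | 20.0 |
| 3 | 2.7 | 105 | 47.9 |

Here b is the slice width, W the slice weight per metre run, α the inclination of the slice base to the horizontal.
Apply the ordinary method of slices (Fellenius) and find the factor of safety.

FS = 1.24

Ordinary method of slices: FS = Σ[c'·Δl_i + (W_i cosα_i)·tanφ'] / Σ W_i sinα_i, with Δl_i = b_i / cosα_i.
Slice 1: Δl = 1.3/cos2.3° = 1.301 m; N'_1 = 18·cos2.3° = 18.0; c'Δl = 0.39; W sinα = 0.7
Slice 2: Δl = 3.1/cos20.0° = 3.299 m; N'_2 = 169·cos20.0° = 158.8; c'Δl = 0.99; W sinα = 57.8
Slice 3: Δl = 2.7/cos47.9° = 4.027 m; N'_3 = 105·cos47.9° = 70.4; c'Δl = 1.21; W sinα = 77.9
Σc'Δl = 2.6 kN/m; ΣN' = 247.2 kN/m; ΣW sinα = 136.4 kN/m
Resisting = 2.6 + 247.2·tan33.9° = 2.6 + 166.1 = 168.7 kN/m
FS = 168.7 / 136.4 = 1.236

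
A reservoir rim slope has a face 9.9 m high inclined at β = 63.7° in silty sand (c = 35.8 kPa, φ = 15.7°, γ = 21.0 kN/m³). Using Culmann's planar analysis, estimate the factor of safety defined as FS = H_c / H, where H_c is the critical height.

H_c = (4c/γ) · sinβ cosφ / [1 − cos(β − φ)]
    = (4·35.8/21.0) · sin63.7°·cos15.7° / [1 − cos48.0°]
    = 6.819 · 0.8630 / 0.3309 = 17.79 m
FS = H_c / H = 17.79 / 9.9 = 1.797

FS = 1.80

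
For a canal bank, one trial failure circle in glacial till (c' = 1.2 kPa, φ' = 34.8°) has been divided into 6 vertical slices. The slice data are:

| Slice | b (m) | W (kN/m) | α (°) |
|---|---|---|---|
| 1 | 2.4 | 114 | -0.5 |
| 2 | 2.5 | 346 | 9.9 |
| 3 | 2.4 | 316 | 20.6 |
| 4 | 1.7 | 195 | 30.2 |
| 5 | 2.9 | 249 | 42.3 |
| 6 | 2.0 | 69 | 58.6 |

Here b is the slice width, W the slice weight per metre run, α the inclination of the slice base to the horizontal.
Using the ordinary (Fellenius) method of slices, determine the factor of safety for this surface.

FS = 1.64

Ordinary method of slices: FS = Σ[c'·Δl_i + (W_i cosα_i)·tanφ'] / Σ W_i sinα_i, with Δl_i = b_i / cosα_i.
Slice 1: Δl = 2.4/cos(-0.5°) = 2.400 m; N'_1 = 114·cos(-0.5°) = 114.0; c'Δl = 2.88; W sinα = -1.0
Slice 2: Δl = 2.5/cos9.9° = 2.538 m; N'_2 = 346·cos9.9° = 340.8; c'Δl = 3.05; W sinα = 59.5
Slice 3: Δl = 2.4/cos20.6° = 2.564 m; N'_3 = 316·cos20.6° = 295.8; c'Δl = 3.08; W sinα = 111.2
Slice 4: Δl = 1.7/cos30.2° = 1.967 m; N'_4 = 195·cos30.2° = 168.5; c'Δl = 2.36; W sinα = 98.1
Slice 5: Δl = 2.9/cos42.3° = 3.921 m; N'_5 = 249·cos42.3° = 184.2; c'Δl = 4.71; W sinα = 167.6
Slice 6: Δl = 2.0/cos58.6° = 3.839 m; N'_6 = 69·cos58.6° = 35.9; c'Δl = 4.61; W sinα = 58.9
Σc'Δl = 20.7 kN/m; ΣN' = 1139.3 kN/m; ΣW sinα = 494.2 kN/m
Resisting = 20.7 + 1139.3·tan34.8° = 20.7 + 791.8 = 812.5 kN/m
FS = 812.5 / 494.2 = 1.644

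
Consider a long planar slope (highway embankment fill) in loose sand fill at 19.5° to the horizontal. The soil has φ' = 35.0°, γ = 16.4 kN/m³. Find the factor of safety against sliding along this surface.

FS = 1.98

For a dry cohesionless infinite slope the factor of safety is FS = tanφ' / tanβ.
FS = tan35.0° / tan19.5° = 0.7002 / 0.3541 = 1.977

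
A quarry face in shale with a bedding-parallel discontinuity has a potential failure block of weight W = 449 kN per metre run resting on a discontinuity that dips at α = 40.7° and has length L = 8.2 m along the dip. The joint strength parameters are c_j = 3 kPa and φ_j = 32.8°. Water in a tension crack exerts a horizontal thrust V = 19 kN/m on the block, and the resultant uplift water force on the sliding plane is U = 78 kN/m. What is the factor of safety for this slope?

FS = 0.60

Resolving the block weight along and normal to the plane and applying the Mohr–Coulomb strength on the joint:
N' = W cosα − U − V sinα = 449·cos40.7° − 78 − 19·sin40.7° = 250.0 kN/m
Driving force T = W sinα + V cosα = 449·sin40.7° + 19·cos40.7° = 307.2 kN/m
Resisting force R = c_j·L + N'·tanφ_j = 3·8.2 + 250.0·tan32.8° = 24.6 + 161.1 = 185.7 kN/m
FS = R / T = 185.7 / 307.2 = 0.605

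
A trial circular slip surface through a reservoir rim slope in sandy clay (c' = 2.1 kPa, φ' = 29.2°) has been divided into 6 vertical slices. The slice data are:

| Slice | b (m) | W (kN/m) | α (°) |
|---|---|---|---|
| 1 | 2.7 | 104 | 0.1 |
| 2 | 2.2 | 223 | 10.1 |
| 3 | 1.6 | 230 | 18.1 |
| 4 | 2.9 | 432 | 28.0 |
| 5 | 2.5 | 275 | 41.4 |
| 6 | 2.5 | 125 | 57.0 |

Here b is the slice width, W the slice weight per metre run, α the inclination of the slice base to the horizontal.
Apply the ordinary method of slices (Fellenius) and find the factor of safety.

FS = 1.18

Ordinary method of slices: FS = Σ[c'·Δl_i + (W_i cosα_i)·tanφ'] / Σ W_i sinα_i, with Δl_i = b_i / cosα_i.
Slice 1: Δl = 2.7/cos0.1° = 2.700 m; N'_1 = 104·cos0.1° = 104.0; c'Δl = 5.67; W sinα = 0.2
Slice 2: Δl = 2.2/cos10.1° = 2.235 m; N'_2 = 223·cos10.1° = 219.5; c'Δl = 4.69; W sinα = 39.1
Slice 3: Δl = 1.6/cos18.1° = 1.683 m; N'_3 = 230·cos18.1° = 218.6; c'Δl = 3.53; W sinα = 71.5
Slice 4: Δl = 2.9/cos28.0° = 3.284 m; N'_4 = 432·cos28.0° = 381.4; c'Δl = 6.90; W sinα = 202.8
Slice 5: Δl = 2.5/cos41.4° = 3.333 m; N'_5 = 275·cos41.4° = 206.3; c'Δl = 7.00; W sinα = 181.9
Slice 6: Δl = 2.5/cos57.0° = 4.590 m; N'_6 = 125·cos57.0° = 68.1; c'Δl = 9.64; W sinα = 104.8
Σc'Δl = 37.4 kN/m; ΣN' = 1198.0 kN/m; ΣW sinα = 600.3 kN/m
Resisting = 37.4 + 1198.0·tan29.2° = 37.4 + 669.5 = 706.9 kN/m
FS = 706.9 / 600.3 = 1.178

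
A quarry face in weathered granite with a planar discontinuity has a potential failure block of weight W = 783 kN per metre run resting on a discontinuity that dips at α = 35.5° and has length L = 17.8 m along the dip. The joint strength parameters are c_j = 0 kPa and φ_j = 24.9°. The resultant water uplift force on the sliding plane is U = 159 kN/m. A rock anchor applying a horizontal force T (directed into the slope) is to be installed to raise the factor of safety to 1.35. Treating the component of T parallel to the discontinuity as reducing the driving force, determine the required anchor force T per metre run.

T = 286 kN/m

Resolving forces along and normal to the sliding plane, with the horizontal anchor force T adding T·sinα to the effective normal force and T·cosα acting up the plane against the driving force:
FS = [c_jL + (W cosα − U + T sinα) tanφ_j] / [W sinα − T cosα]
Without the anchor: N' = 478.5 kN/m, driving T_d = 454.7 kN/m, resisting R = 0·17.8 + 478.5·tan24.9° = 222.1 kN/m, FS = 0.49.
Setting FS = 1.35 and solving for T:
1.35·(454.7 − T cos35.5°) = 222.1 + T sin35.5°·tan24.9°
T·(sin35.5°·tan24.9° + 1.35·cos35.5°) = 1.35·454.7 − 222.1
T·(0.5807·0.4642 + 1.35·0.8141) = 613.8 − 222.1 = 391.7
T·1.3686 = 391.7
T = 286.2 kN/m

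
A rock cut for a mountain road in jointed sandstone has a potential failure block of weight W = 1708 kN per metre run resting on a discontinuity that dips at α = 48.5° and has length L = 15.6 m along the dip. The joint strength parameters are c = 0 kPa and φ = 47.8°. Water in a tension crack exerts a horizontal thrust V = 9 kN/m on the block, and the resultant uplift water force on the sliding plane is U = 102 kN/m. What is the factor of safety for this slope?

Resolving the block weight along and normal to the plane and applying the Mohr–Coulomb strength on the joint:
N' = W cosα − U − V sinα = 1708·cos48.5° − 102 − 9·sin48.5° = 1023.0 kN/m
Driving force T = W sinα + V cosα = 1708·sin48.5° + 9·cos48.5° = 1285.2 kN/m
Resisting force R = c·L + N'·tanφ = 0·15.6 + 1023.0·tan47.8° = 0.0 + 1128.2 = 1128.2 kN/m
FS = R / T = 1128.2 / 1285.2 = 0.878

FS = 0.88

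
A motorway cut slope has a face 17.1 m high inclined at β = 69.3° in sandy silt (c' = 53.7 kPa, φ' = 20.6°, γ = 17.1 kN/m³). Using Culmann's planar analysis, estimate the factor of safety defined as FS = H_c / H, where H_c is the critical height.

FS = 1.89

H_c = (4c'/γ) · sinβ cosφ' / [1 − cos(β − φ')]
    = (4·53.7/17.1) · sin69.3°·cos20.6° / [1 − cos48.7°]
    = 12.561 · 0.8756 / 0.3400 = 32.35 m
FS = H_c / H = 32.35 / 17.1 = 1.892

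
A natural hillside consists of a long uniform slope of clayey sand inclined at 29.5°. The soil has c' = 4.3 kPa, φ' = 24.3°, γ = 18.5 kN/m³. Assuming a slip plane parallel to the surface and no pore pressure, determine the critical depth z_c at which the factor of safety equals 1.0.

z_c = 2.69 m

Setting FS = 1.00 in FS = [c' + γz cos²β tanφ'] / [γz sinβ cosβ] and solving for z:
z = c' / [γ cosβ (FS·sinβ − cosβ·tanφ')]
  = 4.3 / [18.5·cos29.5°·(1.00·sin29.5° − cos29.5°·tan24.3°)]
  = 4.3 / [18.5·0.8704·(1.00·0.4924 − 0.8704·0.4515)]
  = 4.3 / 1.6012 = 2.686 m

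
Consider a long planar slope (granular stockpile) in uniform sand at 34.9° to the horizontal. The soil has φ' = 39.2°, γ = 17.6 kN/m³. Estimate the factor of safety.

FS = 1.17

For a dry cohesionless infinite slope the factor of safety is FS = tanφ' / tanβ.
FS = tan39.2° / tan34.9° = 0.8156 / 0.6976 = 1.169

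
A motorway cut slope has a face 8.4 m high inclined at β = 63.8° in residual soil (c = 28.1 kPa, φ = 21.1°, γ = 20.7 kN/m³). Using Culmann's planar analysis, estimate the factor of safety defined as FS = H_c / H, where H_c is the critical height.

H_c = (4c/γ) · sinβ cosφ / [1 − cos(β − φ)]
    = (4·28.1/20.7) · sin63.8°·cos21.1° / [1 − cos42.7°]
    = 5.430 · 0.8371 / 0.2651 = 17.15 m
FS = H_c / H = 17.15 / 8.4 = 2.041

FS = 2.04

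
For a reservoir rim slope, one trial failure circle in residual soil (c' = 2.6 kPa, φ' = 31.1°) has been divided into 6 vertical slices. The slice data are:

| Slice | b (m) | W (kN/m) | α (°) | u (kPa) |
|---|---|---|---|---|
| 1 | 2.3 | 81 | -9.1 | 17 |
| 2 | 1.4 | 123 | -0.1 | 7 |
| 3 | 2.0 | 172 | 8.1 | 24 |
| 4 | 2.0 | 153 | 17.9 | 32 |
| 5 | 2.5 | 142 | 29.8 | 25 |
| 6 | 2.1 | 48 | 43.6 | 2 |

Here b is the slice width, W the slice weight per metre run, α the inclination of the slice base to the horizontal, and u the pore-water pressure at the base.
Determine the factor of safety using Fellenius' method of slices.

FS = 1.84

Ordinary method of slices: FS = Σ[c'·Δl_i + (W_i cosα_i − u_i·Δl_i)·tanφ'] / Σ W_i sinα_i, with Δl_i = b_i / cosα_i.
Slice 1: Δl = 2.3/cos(-9.1°) = 2.329 m; N'_1 = 81·cos(-9.1°) − 17·2.329 = 40.4; c'Δl = 6.06; W sinα = -12.8
Slice 2: Δl = 1.4/cos(-0.1°) = 1.400 m; N'_2 = 123·cos(-0.1°) − 7·1.400 = 113.2; c'Δl = 3.64; W sinα = -0.2
Slice 3: Δl = 2.0/cos8.1° = 2.020 m; N'_3 = 172·cos8.1° − 24·2.020 = 121.8; c'Δl = 5.25; W sinα = 24.2
Slice 4: Δl = 2.0/cos17.9° = 2.102 m; N'_4 = 153·cos17.9° − 32·2.102 = 78.3; c'Δl = 5.46; W sinα = 47.0
Slice 5: Δl = 2.5/cos29.8° = 2.881 m; N'_5 = 142·cos29.8° − 25·2.881 = 51.2; c'Δl = 7.49; W sinα = 70.6
Slice 6: Δl = 2.1/cos43.6° = 2.900 m; N'_6 = 48·cos43.6° − 2·2.900 = 29.0; c'Δl = 7.54; W sinα = 33.1
Σc'Δl = 35.4 kN/m; ΣN' = 433.9 kN/m; ΣW sinα = 161.9 kN/m
Resisting = 35.4 + 433.9·tan31.1° = 35.4 + 261.7 = 297.2 kN/m
FS = 297.2 / 161.9 = 1.835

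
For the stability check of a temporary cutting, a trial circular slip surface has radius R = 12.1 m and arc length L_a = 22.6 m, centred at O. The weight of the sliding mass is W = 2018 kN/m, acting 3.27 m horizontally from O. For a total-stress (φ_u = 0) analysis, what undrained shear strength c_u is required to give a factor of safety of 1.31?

c_u = 31.6 kPa

FS = c_u·L_a·R / (W·d), so c_u = FS·W·d / (L_a·R).
c_u = 1.31·2018·3.27 / (22.60·12.1) = 8644.5 / 273.46 = 31.61 kPa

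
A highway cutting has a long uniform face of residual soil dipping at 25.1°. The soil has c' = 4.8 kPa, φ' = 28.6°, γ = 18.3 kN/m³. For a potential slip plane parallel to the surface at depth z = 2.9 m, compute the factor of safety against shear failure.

For an infinite slope with a slip plane parallel to the surface (no pore pressure): FS = [c' + γz cos²β tanφ'] / [γz sinβ cosβ].
γz = 18.3·2.9 = 53.07 kN/m²
Numerator = 4.8 + 53.07·cos²25.1°·tan28.6° = 4.8 + 53.07·0.8201·0.5452 = 28.528 kPa
Denominator = 53.07·sin25.1°·cos25.1° = 53.07·0.4242·0.9056 = 20.386 kPa
FS = 28.528 / 20.386 = 1.399

FS = 1.40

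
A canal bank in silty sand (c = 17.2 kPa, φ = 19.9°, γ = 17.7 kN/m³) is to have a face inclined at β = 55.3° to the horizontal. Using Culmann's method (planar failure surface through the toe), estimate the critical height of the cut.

Culmann's analysis gives the critical failure plane at α_cr = (β + φ)/2 = (55.3 + 19.9)/2 = 37.6°, and the critical height
H_c = (4c/γ) · sinβ cosφ / [1 − cos(β − φ)]
    = (4·17.2/17.7) · sin55.3°·cos19.9° / [1 − cos(35.4°)]
    = 3.887 · 0.8221·0.9403 / [1 − 0.8151]
    = 3.887 · 0.7731 / 0.1849
    = 16.25 m

H_c = 16.25 m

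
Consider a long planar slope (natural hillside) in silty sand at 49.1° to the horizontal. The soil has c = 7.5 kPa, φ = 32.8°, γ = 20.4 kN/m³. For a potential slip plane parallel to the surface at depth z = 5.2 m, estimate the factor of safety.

FS = 0.70

For an infinite slope with a slip plane parallel to the surface (no pore pressure): FS = [c + γz cos²β tanφ] / [γz sinβ cosβ].
γz = 20.4·5.2 = 106.08 kN/m²
Numerator = 7.5 + 106.08·cos²49.1°·tan32.8° = 7.5 + 106.08·0.4287·0.6445 = 36.807 kPa
Denominator = 106.08·sin49.1°·cos49.1° = 106.08·0.7559·0.6547 = 52.498 kPa
FS = 36.807 / 52.498 = 0.701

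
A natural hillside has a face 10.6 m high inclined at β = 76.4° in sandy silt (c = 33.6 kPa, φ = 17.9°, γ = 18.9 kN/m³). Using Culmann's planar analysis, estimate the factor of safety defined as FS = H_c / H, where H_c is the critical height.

H_c = (4c/γ) · sinβ cosφ / [1 − cos(β − φ)]
    = (4·33.6/18.9) · sin76.4°·cos17.9° / [1 − cos58.5°]
    = 7.111 · 0.9249 / 0.4775 = 13.77 m
FS = H_c / H = 13.77 / 10.6 = 1.299

FS = 1.30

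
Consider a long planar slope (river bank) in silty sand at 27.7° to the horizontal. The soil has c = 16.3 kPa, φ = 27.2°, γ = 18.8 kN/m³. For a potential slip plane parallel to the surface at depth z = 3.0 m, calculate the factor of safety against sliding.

FS = 1.68

For an infinite slope with a slip plane parallel to the surface (no pore pressure): FS = [c + γz cos²β tanφ] / [γz sinβ cosβ].
γz = 18.8·3.0 = 56.40 kN/m²
Numerator = 16.3 + 56.40·cos²27.7°·tan27.2° = 16.3 + 56.40·0.7839·0.5139 = 39.022 kPa
Denominator = 56.40·sin27.7°·cos27.7° = 56.40·0.4648·0.8854 = 23.212 kPa
FS = 39.022 / 23.212 = 1.681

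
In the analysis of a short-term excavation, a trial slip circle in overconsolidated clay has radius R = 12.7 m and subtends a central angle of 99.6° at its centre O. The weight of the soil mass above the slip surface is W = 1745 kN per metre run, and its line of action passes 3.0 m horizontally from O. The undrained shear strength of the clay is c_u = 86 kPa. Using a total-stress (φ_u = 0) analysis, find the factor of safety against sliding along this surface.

FS = 4.61

Taking moments about the centre O, the resisting moment is provided by the undrained shear strength acting along the arc:
Arc length L_a = R·θ = 12.7·(99.6°·π/180) = 12.7·1.7383 = 22.08 m
M_R = c_u·L_a·R = 86·22.08·12.7 = 24112.5 kN·m/m
M_D = W·d = 1745·3.0 = 5235.0 kN·m/m
FS = M_R / M_D = 24112.5 / 5235.0 = 4.606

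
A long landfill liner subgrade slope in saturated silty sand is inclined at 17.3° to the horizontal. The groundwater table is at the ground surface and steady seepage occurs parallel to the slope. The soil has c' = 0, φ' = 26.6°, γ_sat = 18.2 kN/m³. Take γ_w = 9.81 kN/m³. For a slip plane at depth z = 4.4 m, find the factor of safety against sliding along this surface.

With seepage parallel to the slope and the water table at the surface, the effective normal stress on the slip plane uses the buoyant unit weight γ' = γ_sat − γ_w while the driving shear stress uses γ_sat:
FS = [c' + γ' z cos²β tanφ'] / [γ_sat z sinβ cosβ]
(For c' = 0 this reduces to FS = (γ'/γ_sat)·tanφ'/tanβ.)
γ' = 18.2 − 9.81 = 8.39 kN/m³
Numerator = 0.0 + 8.39·4.4·cos²17.3°·tan26.6° = 0.0 + 8.39·4.4·0.9116·0.5008 = 16.851 kPa
Denominator = 18.2·4.4·sin17.3°·cos17.3° = 18.2·4.4·0.2974·0.9548 = 22.736 kPa
FS = 16.851 / 22.736 = 0.741

FS = 0.74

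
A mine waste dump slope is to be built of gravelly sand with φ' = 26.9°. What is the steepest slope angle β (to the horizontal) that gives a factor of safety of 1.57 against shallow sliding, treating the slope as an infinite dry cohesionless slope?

β = 17.9°

For an infinite dry cohesionless slope FS = tanφ'/tanβ, so tanβ = tanφ' / FS.
tanβ = tan26.9° / 1.57 = 0.5073 / 1.57 = 0.3231
β = arctan(0.3231) = 17.91°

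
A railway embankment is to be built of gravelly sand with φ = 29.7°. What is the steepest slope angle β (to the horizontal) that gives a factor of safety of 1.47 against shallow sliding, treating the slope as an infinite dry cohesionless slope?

For an infinite dry cohesionless slope FS = tanφ/tanβ, so tanβ = tanφ / FS.
tanβ = tan29.7° / 1.47 = 0.5704 / 1.47 = 0.3880
β = arctan(0.3880) = 21.21°

β = 21.2°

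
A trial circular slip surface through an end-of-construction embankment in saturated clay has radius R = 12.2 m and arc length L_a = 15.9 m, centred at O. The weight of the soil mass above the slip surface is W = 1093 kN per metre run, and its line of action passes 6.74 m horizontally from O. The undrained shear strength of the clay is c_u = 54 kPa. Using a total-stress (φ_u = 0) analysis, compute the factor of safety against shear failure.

Taking moments about the centre O, the resisting moment is provided by the undrained shear strength acting along the arc:
M_R = c_u·L_a·R = 54·15.90·12.2 = 10474.9 kN·m/m
M_D = W·d = 1093·6.74 = 7366.8 kN·m/m
FS = M_R / M_D = 10474.9 / 7366.8 = 1.422

FS = 1.42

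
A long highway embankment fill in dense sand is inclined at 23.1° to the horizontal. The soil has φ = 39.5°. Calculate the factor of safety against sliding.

FS = 1.93

For a dry cohesionless infinite slope the factor of safety is FS = tanφ / tanβ.
FS = tan39.5° / tan23.1° = 0.8243 / 0.4265 = 1.933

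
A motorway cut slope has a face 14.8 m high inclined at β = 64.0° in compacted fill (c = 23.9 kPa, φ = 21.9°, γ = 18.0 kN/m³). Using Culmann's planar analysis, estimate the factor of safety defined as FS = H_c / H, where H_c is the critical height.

FS = 1.16

H_c = (4c/γ) · sinβ cosφ / [1 − cos(β − φ)]
    = (4·23.9/18.0) · sin64.0°·cos21.9° / [1 − cos42.1°]
    = 5.311 · 0.8339 / 0.2580 = 17.17 m
FS = H_c / H = 17.17 / 14.8 = 1.160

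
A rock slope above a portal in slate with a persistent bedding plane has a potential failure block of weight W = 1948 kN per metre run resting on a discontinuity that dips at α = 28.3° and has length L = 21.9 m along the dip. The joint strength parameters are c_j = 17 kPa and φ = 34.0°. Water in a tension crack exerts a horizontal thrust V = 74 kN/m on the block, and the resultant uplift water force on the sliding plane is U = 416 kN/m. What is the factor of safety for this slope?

FS = 1.24

Resolving the block weight along and normal to the plane and applying the Mohr–Coulomb strength on the joint:
N' = W cosα − U − V sinα = 1948·cos28.3° − 416 − 74·sin28.3° = 1264.1 kN/m
Driving force T = W sinα + V cosα = 1948·sin28.3° + 74·cos28.3° = 988.7 kN/m
Resisting force R = c_j·L + N'·tanφ = 17·21.9 + 1264.1·tan34.0° = 372.3 + 852.6 = 1224.9 kN/m
FS = R / T = 1224.9 / 988.7 = 1.239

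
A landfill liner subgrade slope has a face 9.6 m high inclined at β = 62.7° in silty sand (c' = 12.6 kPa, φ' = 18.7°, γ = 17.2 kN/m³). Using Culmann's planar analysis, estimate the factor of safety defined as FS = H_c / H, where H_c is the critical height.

FS = 0.92

H_c = (4c'/γ) · sinβ cosφ' / [1 − cos(β − φ')]
    = (4·12.6/17.2) · sin62.7°·cos18.7° / [1 − cos44.0°]
    = 2.930 · 0.8417 / 0.2807 = 8.79 m
FS = H_c / H = 8.79 / 9.6 = 0.915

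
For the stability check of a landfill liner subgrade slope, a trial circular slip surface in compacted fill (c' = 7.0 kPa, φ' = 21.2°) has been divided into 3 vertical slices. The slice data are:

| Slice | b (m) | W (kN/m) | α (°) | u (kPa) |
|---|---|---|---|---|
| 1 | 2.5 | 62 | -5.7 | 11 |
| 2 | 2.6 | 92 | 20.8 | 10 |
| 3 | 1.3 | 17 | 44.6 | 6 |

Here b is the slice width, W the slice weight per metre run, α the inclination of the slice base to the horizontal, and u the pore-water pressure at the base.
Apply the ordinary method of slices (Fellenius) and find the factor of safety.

FS = 2.24

Ordinary method of slices: FS = Σ[c'·Δl_i + (W_i cosα_i − u_i·Δl_i)·tanφ'] / Σ W_i sinα_i, with Δl_i = b_i / cosα_i.
Slice 1: Δl = 2.5/cos(-5.7°) = 2.512 m; N'_1 = 62·cos(-5.7°) − 11·2.512 = 34.1; c'Δl = 17.59; W sinα = -6.2
Slice 2: Δl = 2.6/cos20.8° = 2.781 m; N'_2 = 92·cos20.8° − 10·2.781 = 58.2; c'Δl = 19.47; W sinα = 32.7
Slice 3: Δl = 1.3/cos44.6° = 1.826 m; N'_3 = 17·cos44.6° − 6·1.826 = 1.1; c'Δl = 12.78; W sinα = 11.9
Σc'Δl = 49.8 kN/m; ΣN' = 93.4 kN/m; ΣW sinα = 38.4 kN/m
Resisting = 49.8 + 93.4·tan21.2° = 49.8 + 36.2 = 86.1 kN/m
FS = 86.1 / 38.4 = 2.238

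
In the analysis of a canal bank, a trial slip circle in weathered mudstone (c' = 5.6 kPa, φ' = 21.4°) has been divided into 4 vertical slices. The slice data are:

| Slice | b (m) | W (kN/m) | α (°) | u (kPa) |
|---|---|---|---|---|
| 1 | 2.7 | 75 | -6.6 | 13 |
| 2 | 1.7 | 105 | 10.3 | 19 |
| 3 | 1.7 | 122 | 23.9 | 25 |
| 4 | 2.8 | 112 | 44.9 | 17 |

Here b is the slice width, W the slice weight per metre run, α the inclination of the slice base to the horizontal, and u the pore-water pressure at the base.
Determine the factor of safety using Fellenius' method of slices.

Ordinary method of slices: FS = Σ[c'·Δl_i + (W_i cosα_i − u_i·Δl_i)·tanφ'] / Σ W_i sinα_i, with Δl_i = b_i / cosα_i.
Slice 1: Δl = 2.7/cos(-6.6°) = 2.718 m; N'_1 = 75·cos(-6.6°) − 13·2.718 = 39.2; c'Δl = 15.22; W sinα = -8.6
Slice 2: Δl = 1.7/cos10.3° = 1.728 m; N'_2 = 105·cos10.3° − 19·1.728 = 70.5; c'Δl = 9.68; W sinα = 18.8
Slice 3: Δl = 1.7/cos23.9° = 1.859 m; N'_3 = 122·cos23.9° − 25·1.859 = 65.1; c'Δl = 10.41; W sinα = 49.4
Slice 4: Δl = 2.8/cos44.9° = 3.953 m; N'_4 = 112·cos44.9° − 17·3.953 = 12.1; c'Δl = 22.14; W sinα = 79.1
Σc'Δl = 57.4 kN/m; ΣN' = 186.8 kN/m; ΣW sinα = 138.6 kN/m
Resisting = 57.4 + 186.8·tan21.4° = 57.4 + 73.2 = 130.7 kN/m
FS = 130.7 / 138.6 = 0.942

FS = 0.94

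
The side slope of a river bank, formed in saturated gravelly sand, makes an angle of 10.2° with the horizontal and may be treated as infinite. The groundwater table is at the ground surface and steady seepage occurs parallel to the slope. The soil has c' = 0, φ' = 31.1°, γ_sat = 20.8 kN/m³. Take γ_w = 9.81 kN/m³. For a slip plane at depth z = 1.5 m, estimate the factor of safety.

FS = 1.77

With seepage parallel to the slope and the water table at the surface, the effective normal stress on the slip plane uses the buoyant unit weight γ' = γ_sat − γ_w while the driving shear stress uses γ_sat:
FS = [c' + γ' z cos²β tanφ'] / [γ_sat z sinβ cosβ]
(For c' = 0 this reduces to FS = (γ'/γ_sat)·tanφ'/tanβ.)
γ' = 20.8 − 9.81 = 10.99 kN/m³
Numerator = 0.0 + 10.99·1.5·cos²10.2°·tan31.1° = 0.0 + 10.99·1.5·0.9686·0.6032 = 9.633 kPa
Denominator = 20.8·1.5·sin10.2°·cos10.2° = 20.8·1.5·0.1771·0.9842 = 5.438 kPa
FS = 9.633 / 5.438 = 1.771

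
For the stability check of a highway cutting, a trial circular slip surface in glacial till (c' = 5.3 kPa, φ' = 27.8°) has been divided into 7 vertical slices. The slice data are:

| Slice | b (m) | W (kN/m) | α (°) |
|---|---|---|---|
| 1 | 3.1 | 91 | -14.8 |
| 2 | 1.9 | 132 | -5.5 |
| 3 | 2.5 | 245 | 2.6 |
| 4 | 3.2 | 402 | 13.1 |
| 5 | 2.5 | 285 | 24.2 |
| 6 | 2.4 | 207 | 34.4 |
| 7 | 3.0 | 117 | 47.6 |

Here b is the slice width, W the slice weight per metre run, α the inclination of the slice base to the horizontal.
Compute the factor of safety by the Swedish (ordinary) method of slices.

FS = 2.15

Ordinary method of slices: FS = Σ[c'·Δl_i + (W_i cosα_i)·tanφ'] / Σ W_i sinα_i, with Δl_i = b_i / cosα_i.
Slice 1: Δl = 3.1/cos(-14.8°) = 3.206 m; N'_1 = 91·cos(-14.8°) = 88.0; c'Δl = 16.99; W sinα = -23.2
Slice 2: Δl = 1.9/cos(-5.5°) = 1.909 m; N'_2 = 132·cos(-5.5°) = 131.4; c'Δl = 10.12; W sinα = -12.7
Slice 3: Δl = 2.5/cos2.6° = 2.503 m; N'_3 = 245·cos2.6° = 244.7; c'Δl = 13.26; W sinα = 11.1
Slice 4: Δl = 3.2/cos13.1° = 3.286 m; N'_4 = 402·cos13.1° = 391.5; c'Δl = 17.41; W sinα = 91.1
Slice 5: Δl = 2.5/cos24.2° = 2.741 m; N'_5 = 285·cos24.2° = 260.0; c'Δl = 14.53; W sinα = 116.8
Slice 6: Δl = 2.4/cos34.4° = 2.909 m; N'_6 = 207·cos34.4° = 170.8; c'Δl = 15.42; W sinα = 116.9
Slice 7: Δl = 3.0/cos47.6° = 4.449 m; N'_7 = 117·cos47.6° = 78.9; c'Δl = 23.58; W sinα = 86.4
Σc'Δl = 111.3 kN/m; ΣN' = 1365.3 kN/m; ΣW sinα = 386.5 kN/m
Resisting = 111.3 + 1365.3·tan27.8° = 111.3 + 719.8 = 831.2 kN/m
FS = 831.2 / 386.5 = 2.150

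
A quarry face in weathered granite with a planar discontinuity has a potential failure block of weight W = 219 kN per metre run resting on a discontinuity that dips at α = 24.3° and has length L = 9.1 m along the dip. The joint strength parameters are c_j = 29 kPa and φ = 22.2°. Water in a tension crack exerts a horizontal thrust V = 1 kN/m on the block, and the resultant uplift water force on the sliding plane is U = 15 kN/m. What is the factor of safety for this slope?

FS = 3.72

Resolving the block weight along and normal to the plane and applying the Mohr–Coulomb strength on the joint:
N' = W cosα − U − V sinα = 219·cos24.3° − 15 − 1·sin24.3° = 184.2 kN/m
Driving force T = W sinα + V cosα = 219·sin24.3° + 1·cos24.3° = 91.0 kN/m
Resisting force R = c_j·L + N'·tanφ = 29·9.1 + 184.2·tan22.2° = 263.9 + 75.2 = 339.1 kN/m
FS = R / T = 339.1 / 91.0 = 3.725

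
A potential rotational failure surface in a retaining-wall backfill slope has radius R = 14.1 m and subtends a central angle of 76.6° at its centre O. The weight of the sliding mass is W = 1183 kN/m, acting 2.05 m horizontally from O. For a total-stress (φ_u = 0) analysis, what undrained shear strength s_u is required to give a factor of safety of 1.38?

FS = s_u·L_a·R / (W·d), so s_u = FS·W·d / (L_a·R).
Arc length L_a = R·θ = 14.1·(76.6°·π/180) = 14.1·1.3369 = 18.85 m
s_u = 1.38·1183·2.05 / (18.85·14.1) = 3346.7 / 265.79 = 12.59 kPa

s_u = 12.6 kPa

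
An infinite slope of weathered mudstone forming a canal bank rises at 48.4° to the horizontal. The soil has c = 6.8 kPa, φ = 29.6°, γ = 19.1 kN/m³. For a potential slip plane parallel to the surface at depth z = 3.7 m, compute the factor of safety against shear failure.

FS = 0.70

For an infinite slope with a slip plane parallel to the surface (no pore pressure): FS = [c + γz cos²β tanφ] / [γz sinβ cosβ].
γz = 19.1·3.7 = 70.67 kN/m²
Numerator = 6.8 + 70.67·cos²48.4°·tan29.6° = 6.8 + 70.67·0.4408·0.5681 = 24.496 kPa
Denominator = 70.67·sin48.4°·cos48.4° = 70.67·0.7478·0.6639 = 35.086 kPa
FS = 24.496 / 35.086 = 0.698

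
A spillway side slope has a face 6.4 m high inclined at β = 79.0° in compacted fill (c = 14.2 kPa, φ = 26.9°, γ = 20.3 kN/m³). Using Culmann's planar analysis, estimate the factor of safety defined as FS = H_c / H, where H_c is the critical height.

H_c = (4c/γ) · sinβ cosφ / [1 − cos(β − φ)]
    = (4·14.2/20.3) · sin79.0°·cos26.9° / [1 − cos52.1°]
    = 2.798 · 0.8754 / 0.3857 = 6.35 m
FS = H_c / H = 6.35 / 6.4 = 0.992

FS = 0.99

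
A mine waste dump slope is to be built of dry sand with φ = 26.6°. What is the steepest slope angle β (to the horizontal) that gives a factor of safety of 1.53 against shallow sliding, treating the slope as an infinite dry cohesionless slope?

For an infinite dry cohesionless slope FS = tanφ/tanβ, so tanβ = tanφ / FS.
tanβ = tan26.6° / 1.53 = 0.5008 / 1.53 = 0.3273
β = arctan(0.3273) = 18.12°

β = 18.1°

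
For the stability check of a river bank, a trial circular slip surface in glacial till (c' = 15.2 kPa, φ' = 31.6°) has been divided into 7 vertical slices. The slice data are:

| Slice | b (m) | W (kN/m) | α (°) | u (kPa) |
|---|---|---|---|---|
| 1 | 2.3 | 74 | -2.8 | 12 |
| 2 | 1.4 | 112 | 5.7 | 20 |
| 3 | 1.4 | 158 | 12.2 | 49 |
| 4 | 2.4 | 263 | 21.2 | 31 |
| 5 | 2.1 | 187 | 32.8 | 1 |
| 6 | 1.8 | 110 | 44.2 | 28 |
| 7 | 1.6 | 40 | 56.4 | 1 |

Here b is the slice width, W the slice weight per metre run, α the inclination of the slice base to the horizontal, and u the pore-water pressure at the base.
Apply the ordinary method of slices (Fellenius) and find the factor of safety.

FS = 1.68

Ordinary method of slices: FS = Σ[c'·Δl_i + (W_i cosα_i − u_i·Δl_i)·tanφ'] / Σ W_i sinα_i, with Δl_i = b_i / cosα_i.
Slice 1: Δl = 2.3/cos(-2.8°) = 2.303 m; N'_1 = 74·cos(-2.8°) − 12·2.303 = 46.3; c'Δl = 35.00; W sinα = -3.6
Slice 2: Δl = 1.4/cos5.7° = 1.407 m; N'_2 = 112·cos5.7° − 20·1.407 = 83.3; c'Δl = 21.39; W sinα = 11.1
Slice 3: Δl = 1.4/cos12.2° = 1.432 m; N'_3 = 158·cos12.2° − 49·1.432 = 84.2; c'Δl = 21.77; W sinα = 33.4
Slice 4: Δl = 2.4/cos21.2° = 2.574 m; N'_4 = 263·cos21.2° − 31·2.574 = 165.4; c'Δl = 39.13; W sinα = 95.1
Slice 5: Δl = 2.1/cos32.8° = 2.498 m; N'_5 = 187·cos32.8° − 1·2.498 = 154.7; c'Δl = 37.97; W sinα = 101.3
Slice 6: Δl = 1.8/cos44.2° = 2.511 m; N'_6 = 110·cos44.2° − 28·2.511 = 8.6; c'Δl = 38.16; W sinα = 76.7
Slice 7: Δl = 1.6/cos56.4° = 2.891 m; N'_7 = 40·cos56.4° − 1·2.891 = 19.2; c'Δl = 43.95; W sinα = 33.3
Σc'Δl = 237.4 kN/m; ΣN' = 561.7 kN/m; ΣW sinα = 347.3 kN/m
Resisting = 237.4 + 561.7·tan31.6° = 237.4 + 345.6 = 582.9 kN/m
FS = 582.9 / 347.3 = 1.678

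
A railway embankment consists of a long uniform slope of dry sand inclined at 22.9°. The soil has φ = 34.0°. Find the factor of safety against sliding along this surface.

FS = 1.60

For a dry cohesionless infinite slope the factor of safety is FS = tanφ / tanβ.
FS = tan34.0° / tan22.9° = 0.6745 / 0.4224 = 1.597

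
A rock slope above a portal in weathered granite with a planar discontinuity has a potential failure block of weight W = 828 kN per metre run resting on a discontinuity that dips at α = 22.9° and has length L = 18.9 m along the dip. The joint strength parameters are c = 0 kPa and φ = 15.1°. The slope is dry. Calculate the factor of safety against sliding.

Resolving the block weight along and normal to the plane and applying the Mohr–Coulomb strength on the joint:
N' = W cosα = 828·cos22.9° = 762.7 kN/m
Driving force T = W sinα = 828·sin22.9° = 322.2 kN/m
Resisting force R = c·L + N'·tanφ = 0·18.9 + 762.7·tan15.1° = 0.0 + 205.8 = 205.8 kN/m
FS = R / T = 205.8 / 322.2 = 0.639

FS = 0.64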